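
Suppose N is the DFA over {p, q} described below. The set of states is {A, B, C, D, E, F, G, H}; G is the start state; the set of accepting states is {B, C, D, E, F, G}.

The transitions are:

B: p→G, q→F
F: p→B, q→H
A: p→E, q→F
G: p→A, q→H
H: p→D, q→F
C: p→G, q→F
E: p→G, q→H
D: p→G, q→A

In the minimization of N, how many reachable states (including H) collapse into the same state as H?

First remove the unreachable states {C}; 7 states remain.
P0 = {B,D,E,F,G} | {A,H}.
Refine {B,D,E,F,G} on symbol p: members go to different blocks, giving {B,D,E,F} and {G}.
On input p, block {B,D,E,F} splits into {B,D,E} and {F}.
On input q, block {B,D,E} splits into {D,E} and {B}.
The partition is now stable with 5 blocks: {D,E} | {A,H} | {G} | {F} | {B}.
The equivalence class containing H is {A,H}, of size 2.

2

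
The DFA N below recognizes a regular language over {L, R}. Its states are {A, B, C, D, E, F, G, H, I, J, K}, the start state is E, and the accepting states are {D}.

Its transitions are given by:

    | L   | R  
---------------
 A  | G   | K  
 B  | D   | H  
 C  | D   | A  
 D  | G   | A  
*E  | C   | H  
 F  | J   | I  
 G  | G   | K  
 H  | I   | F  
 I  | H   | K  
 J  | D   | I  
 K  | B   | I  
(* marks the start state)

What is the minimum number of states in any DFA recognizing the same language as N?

Every state is reachable, so we keep all 11.
Initial partition by acceptance: {D} | {A,B,C,E,F,G,H,I,J,K}.
Split {A,B,C,E,F,G,H,I,J,K} by δ(·,L) → {A,E,F,G,H,I,K} and {B,C,J}.
Refine {A,E,F,G,H,I,K} on symbol L: members go to different blocks, giving {A,G,H,I} and {E,F,K}.
No further refinement is possible. Final partition (4 blocks): {D} | {A,G,H,I} | {B,C,J} | {E,F,K}.

4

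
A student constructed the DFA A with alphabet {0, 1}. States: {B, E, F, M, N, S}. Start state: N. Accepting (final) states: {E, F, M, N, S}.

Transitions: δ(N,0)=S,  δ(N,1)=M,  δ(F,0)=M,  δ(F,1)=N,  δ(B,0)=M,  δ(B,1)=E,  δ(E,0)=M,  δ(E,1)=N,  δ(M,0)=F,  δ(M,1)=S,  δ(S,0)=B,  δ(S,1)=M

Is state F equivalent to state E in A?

All states are reachable from the start state.
Start with accepting vs non-accepting: {E,F,M,N,S} | {B}.
Split {E,F,M,N,S} by δ(·,0) → {E,F,M,N} and {S}.
Refine {E,F,M,N} on symbol 0: members go to different blocks, giving {E,F,M} and {N}.
Split {E,F,M} by δ(·,1) → {E,F} and {M}.
No further refinement is possible. Final partition (5 blocks): {E,F} | {B} | {S} | {N} | {M}.
F and E lie in the same block of the stable partition, so they are equivalent — no string distinguishes them.

Yes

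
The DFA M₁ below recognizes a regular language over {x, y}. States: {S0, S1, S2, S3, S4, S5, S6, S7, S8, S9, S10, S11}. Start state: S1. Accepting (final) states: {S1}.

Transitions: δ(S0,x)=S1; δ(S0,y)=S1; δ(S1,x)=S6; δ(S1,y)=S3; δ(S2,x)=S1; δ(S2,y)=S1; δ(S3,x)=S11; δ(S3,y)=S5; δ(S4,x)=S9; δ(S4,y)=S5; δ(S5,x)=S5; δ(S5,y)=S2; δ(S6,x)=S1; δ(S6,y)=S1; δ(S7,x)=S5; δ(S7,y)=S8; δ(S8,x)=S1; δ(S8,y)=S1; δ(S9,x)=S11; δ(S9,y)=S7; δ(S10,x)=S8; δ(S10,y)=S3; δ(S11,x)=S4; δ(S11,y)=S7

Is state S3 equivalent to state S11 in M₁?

Reachable states from the start: {S1,S2,S3,S4,S5,S6,S7,S8,S9,S11}. Unreachable: {S0,S10} — drop them.
Initial partition by acceptance: {S1} | {S2,S3,S4,S5,S6,S7,S8,S9,S11}.
Split {S2,S3,S4,S5,S6,S7,S8,S9,S11} by δ(·,x) → {S3,S4,S5,S7,S9,S11} and {S2,S6,S8}.
Refine {S3,S4,S5,S7,S9,S11} on symbol y: members go to different blocks, giving {S3,S4,S9,S11} and {S5,S7}.
No further refinement is possible. Final partition (4 blocks): {S1} | {S3,S4,S9,S11} | {S2,S6,S8} | {S5,S7}.
S3 and S11 lie in the same block of the stable partition, so they are equivalent — no string distinguishes them.

Yes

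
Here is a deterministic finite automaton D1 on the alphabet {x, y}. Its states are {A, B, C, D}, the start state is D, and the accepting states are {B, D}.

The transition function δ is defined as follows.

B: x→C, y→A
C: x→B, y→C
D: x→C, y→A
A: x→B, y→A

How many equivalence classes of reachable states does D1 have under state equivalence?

Every state is reachable, so we keep all 4.
Initial partition by acceptance: {B,D} | {A,C}.
No further refinement is possible. Final partition (2 blocks): {B,D} | {A,C}.

2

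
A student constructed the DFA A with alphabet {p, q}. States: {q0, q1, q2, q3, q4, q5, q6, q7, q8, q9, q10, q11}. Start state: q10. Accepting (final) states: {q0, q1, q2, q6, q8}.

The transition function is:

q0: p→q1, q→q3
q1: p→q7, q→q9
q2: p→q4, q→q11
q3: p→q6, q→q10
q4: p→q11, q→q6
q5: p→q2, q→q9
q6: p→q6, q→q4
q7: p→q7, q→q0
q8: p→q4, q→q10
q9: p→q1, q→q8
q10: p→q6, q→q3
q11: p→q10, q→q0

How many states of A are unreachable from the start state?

Starting at q10 and following transitions, the reachable set is {q0, q1, q3, q4, q6, q7, q8, q9, q10, q11}. That leaves q2, q5 unreachable — 2 in total.

2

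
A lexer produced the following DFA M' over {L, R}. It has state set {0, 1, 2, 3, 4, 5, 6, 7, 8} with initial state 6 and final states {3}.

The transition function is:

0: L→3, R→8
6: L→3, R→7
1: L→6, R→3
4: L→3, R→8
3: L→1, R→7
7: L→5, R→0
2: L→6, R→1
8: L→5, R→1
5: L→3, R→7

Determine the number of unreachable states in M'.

BFS from 6 reaches {0, 1, 3, 5, 6, 7, 8}; the 2 state(s) 2, 4 are never visited.

2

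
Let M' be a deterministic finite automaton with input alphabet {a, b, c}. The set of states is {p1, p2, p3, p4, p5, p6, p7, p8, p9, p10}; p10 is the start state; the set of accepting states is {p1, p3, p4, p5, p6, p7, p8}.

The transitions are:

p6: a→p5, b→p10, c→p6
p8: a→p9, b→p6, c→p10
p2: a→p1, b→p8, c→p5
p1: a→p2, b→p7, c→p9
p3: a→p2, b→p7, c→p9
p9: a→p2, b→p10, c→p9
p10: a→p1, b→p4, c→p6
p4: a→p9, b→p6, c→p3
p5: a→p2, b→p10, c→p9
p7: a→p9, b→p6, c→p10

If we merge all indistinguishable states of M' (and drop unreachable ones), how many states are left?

8

P0 = {p1,p3,p4,p5,p6,p7,p8} | {p2,p9,p10}.
Split {p1,p3,p4,p5,p6,p7,p8} by δ(·,a) → {p1,p3,p4,p5,p7,p8} and {p6}.
On input b, block {p1,p3,p4,p5,p7,p8} splits into {p4,p7,p8} and {p1,p3} and {p5}.
Refine {p4,p7,p8} on symbol c: members go to different blocks, giving {p7,p8} and {p4}.
Refine {p2,p9,p10} on symbol a: members go to different blocks, giving {p2,p10} and {p9}.
Refine {p2,p10} on symbol b: members go to different blocks, giving {p2} and {p10}.
The partition is now stable with 8 blocks: {p7,p8} | {p2} | {p6} | {p1,p3} | {p5} | {p4} | {p9} | {p10}.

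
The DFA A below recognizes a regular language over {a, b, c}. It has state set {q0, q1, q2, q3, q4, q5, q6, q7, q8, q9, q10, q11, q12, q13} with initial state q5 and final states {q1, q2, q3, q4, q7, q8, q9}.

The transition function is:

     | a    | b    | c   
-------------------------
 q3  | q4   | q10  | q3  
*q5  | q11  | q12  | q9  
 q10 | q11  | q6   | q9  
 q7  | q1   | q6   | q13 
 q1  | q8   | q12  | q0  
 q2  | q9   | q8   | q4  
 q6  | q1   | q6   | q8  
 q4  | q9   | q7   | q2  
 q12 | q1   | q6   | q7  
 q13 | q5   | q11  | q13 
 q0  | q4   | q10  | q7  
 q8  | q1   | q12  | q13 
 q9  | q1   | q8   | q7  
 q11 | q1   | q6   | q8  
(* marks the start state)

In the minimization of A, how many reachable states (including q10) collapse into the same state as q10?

First remove the unreachable states {q3}; 13 states remain.
Initial partition by acceptance: {q1,q2,q4,q7,q8,q9} | {q0,q5,q6,q10,q11,q12,q13}.
Split {q1,q2,q4,q7,q8,q9} by δ(·,b) → {q1,q7,q8} and {q2,q4,q9}.
On input a, block {q0,q5,q6,q10,q11,q12,q13} splits into {q5,q10,q13} and {q6,q11,q12} and {q0}.
Refine {q1,q7,q8} on symbol c: members go to different blocks, giving {q7,q8} and {q1}.
Split {q5,q10,q13} by δ(·,a) → {q5,q10} and {q13}.
Split {q2,q4,q9} by δ(·,a) → {q2,q4} and {q9}.
The partition is now stable with 8 blocks: {q7,q8} | {q5,q10} | {q2,q4} | {q6,q11,q12} | {q0} | {q1} | {q13} | {q9}.
State q10 belongs to the block {q5,q10}, which has 2 states.

2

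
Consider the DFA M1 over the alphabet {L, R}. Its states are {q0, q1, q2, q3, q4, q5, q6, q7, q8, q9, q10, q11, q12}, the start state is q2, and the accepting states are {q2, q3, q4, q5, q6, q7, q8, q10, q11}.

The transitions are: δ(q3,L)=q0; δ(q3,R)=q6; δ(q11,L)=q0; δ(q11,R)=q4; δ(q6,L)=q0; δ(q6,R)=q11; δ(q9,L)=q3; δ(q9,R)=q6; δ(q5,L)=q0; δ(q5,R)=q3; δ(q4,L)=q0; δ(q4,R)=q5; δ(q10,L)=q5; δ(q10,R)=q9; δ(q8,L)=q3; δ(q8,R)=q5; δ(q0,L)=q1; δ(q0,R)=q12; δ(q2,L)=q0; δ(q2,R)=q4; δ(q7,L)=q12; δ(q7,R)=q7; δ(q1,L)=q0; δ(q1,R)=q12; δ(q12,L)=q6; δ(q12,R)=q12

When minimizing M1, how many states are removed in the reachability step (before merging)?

BFS from q2 reaches {q0, q1, q2, q3, q4, q5, q6, q11, q12}; the 4 state(s) q7, q8, q9, q10 are never visited.

4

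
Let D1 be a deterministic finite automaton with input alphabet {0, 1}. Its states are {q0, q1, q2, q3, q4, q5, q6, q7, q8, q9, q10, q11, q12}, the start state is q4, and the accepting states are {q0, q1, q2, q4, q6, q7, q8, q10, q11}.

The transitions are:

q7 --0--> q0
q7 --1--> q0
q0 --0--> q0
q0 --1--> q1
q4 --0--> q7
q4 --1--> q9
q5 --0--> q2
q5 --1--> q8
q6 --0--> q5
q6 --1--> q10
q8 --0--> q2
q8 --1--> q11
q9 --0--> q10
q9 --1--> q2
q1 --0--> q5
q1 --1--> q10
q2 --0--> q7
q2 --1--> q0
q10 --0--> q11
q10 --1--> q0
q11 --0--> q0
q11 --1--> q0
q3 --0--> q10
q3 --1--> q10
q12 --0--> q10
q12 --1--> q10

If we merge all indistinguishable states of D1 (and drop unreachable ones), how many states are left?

8

First remove the unreachable states {q3,q6,q12}; 10 states remain.
Start with accepting vs non-accepting: {q0,q1,q2,q4,q7,q8,q10,q11} | {q5,q9}.
Split {q0,q1,q2,q4,q7,q8,q10,q11} by δ(·,0) → {q0,q2,q4,q7,q8,q10,q11} and {q1}.
Refine {q0,q2,q4,q7,q8,q10,q11} on symbol 1: members go to different blocks, giving {q2,q7,q8,q10,q11} and {q0} and {q4}.
Split {q2,q7,q8,q10,q11} by δ(·,0) → {q2,q8,q10} and {q7,q11}.
Refine {q2,q8,q10} on symbol 0: members go to different blocks, giving {q2,q10} and {q8}.
On input 1, block {q5,q9} splits into {q5} and {q9}.
The partition is now stable with 8 blocks: {q2,q10} | {q5} | {q1} | {q0} | {q4} | {q7,q11} | {q8} | {q9}.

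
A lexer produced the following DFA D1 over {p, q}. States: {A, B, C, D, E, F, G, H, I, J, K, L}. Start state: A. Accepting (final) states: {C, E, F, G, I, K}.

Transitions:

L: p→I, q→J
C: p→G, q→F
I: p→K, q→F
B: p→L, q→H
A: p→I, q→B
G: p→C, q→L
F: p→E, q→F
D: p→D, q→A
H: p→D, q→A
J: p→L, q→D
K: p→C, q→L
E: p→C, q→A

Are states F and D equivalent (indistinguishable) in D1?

No

P0 = {C,E,F,G,I,K} | {A,B,D,H,J,L}.
On input q, block {C,E,F,G,I,K} splits into {C,F,I} and {E,G,K}.
Refine {A,B,D,H,J,L} on symbol p: members go to different blocks, giving {B,D,H,J} and {A,L}.
Split {B,D,H,J} by δ(·,p) → {B,J} and {D,H}.
Stable partition: {C,F,I} | {B,J} | {E,G,K} | {A,L} | {D,H} — 5 equivalence classes.
F and D end up in different blocks, so they are distinguishable. For instance, the string 'ε' is accepted from only F.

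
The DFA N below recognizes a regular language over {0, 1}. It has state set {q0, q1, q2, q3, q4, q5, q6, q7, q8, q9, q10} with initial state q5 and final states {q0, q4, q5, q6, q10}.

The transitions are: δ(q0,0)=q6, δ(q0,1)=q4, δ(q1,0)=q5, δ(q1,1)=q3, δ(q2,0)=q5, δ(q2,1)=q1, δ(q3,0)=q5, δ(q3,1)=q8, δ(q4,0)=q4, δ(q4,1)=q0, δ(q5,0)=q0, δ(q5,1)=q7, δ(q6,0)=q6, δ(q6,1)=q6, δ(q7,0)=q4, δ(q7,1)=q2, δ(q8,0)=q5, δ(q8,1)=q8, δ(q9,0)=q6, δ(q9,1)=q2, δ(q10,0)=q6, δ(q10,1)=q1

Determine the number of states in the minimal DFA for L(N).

Reachable states from the start: {q0,q1,q2,q3,q4,q5,q6,q7,q8}. Unreachable: {q9,q10} — drop them.
Start with accepting vs non-accepting: {q0,q4,q5,q6} | {q1,q2,q3,q7,q8}.
Split {q0,q4,q5,q6} by δ(·,1) → {q0,q4,q6} and {q5}.
On input 0, block {q1,q2,q3,q7,q8} splits into {q1,q2,q3,q8} and {q7}.
The partition is now stable with 4 blocks: {q0,q4,q6} | {q1,q2,q3,q8} | {q5} | {q7}.

4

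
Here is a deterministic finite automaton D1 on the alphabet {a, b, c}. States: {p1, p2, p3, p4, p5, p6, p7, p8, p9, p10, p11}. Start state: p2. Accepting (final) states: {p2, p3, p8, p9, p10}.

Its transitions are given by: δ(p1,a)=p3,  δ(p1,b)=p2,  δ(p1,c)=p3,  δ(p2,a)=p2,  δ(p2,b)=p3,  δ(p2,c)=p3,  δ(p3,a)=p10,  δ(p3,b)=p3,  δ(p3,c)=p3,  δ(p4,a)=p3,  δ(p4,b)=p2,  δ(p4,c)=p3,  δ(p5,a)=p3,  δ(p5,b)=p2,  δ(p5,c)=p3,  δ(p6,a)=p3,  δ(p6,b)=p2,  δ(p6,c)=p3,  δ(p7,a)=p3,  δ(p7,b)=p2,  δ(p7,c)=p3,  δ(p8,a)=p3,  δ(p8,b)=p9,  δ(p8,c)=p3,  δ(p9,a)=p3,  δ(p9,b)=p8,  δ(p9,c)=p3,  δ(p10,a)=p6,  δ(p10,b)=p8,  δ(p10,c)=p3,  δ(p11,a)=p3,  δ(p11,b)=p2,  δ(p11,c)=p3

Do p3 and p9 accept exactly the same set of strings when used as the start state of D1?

No

States {p1,p4,p5,p7,p11} cannot be reached from the start state, so discard them.
Initial partition by acceptance: {p2,p3,p8,p9,p10} | {p6}.
Split {p2,p3,p8,p9,p10} by δ(·,a) → {p2,p3,p8,p9} and {p10}.
Refine {p2,p3,p8,p9} on symbol a: members go to different blocks, giving {p2,p8,p9} and {p3}.
On input a, block {p2,p8,p9} splits into {p8,p9} and {p2}.
The partition is now stable with 5 blocks: {p8,p9} | {p6} | {p10} | {p3} | {p2}.
p3 and p9 end up in different blocks, so they are distinguishable. For instance, the string 'aa' is accepted from only p9.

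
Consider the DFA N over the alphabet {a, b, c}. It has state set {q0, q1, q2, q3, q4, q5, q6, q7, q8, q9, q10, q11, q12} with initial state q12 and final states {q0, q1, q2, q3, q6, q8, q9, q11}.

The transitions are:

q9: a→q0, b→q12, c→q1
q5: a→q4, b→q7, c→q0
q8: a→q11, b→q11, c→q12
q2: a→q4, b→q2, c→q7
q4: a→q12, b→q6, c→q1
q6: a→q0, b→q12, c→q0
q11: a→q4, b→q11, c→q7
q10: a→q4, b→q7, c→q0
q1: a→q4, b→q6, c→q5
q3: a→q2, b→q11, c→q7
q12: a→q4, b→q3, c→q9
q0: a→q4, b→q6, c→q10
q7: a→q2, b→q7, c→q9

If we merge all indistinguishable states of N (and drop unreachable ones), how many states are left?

First remove the unreachable states {q8}; 12 states remain.
Start with accepting vs non-accepting: {q0,q1,q2,q3,q6,q9,q11} | {q4,q5,q7,q10,q12}.
Refine {q0,q1,q2,q3,q6,q9,q11} on symbol a: members go to different blocks, giving {q0,q1,q2,q11} and {q3,q6,q9}.
Split {q0,q1,q2,q11} by δ(·,b) → {q0,q1} and {q2,q11}.
On input a, block {q4,q5,q7,q10,q12} splits into {q4,q5,q10,q12} and {q7}.
Split {q4,q5,q10,q12} by δ(·,b) → {q4,q12} and {q5,q10}.
Refine {q4,q12} on symbol c: members go to different blocks, giving {q4} and {q12}.
On input a, block {q3,q6,q9} splits into {q6,q9} and {q3}.
The partition is now stable with 8 blocks: {q0,q1} | {q4} | {q6,q9} | {q2,q11} | {q7} | {q5,q10} | {q12} | {q3}.

8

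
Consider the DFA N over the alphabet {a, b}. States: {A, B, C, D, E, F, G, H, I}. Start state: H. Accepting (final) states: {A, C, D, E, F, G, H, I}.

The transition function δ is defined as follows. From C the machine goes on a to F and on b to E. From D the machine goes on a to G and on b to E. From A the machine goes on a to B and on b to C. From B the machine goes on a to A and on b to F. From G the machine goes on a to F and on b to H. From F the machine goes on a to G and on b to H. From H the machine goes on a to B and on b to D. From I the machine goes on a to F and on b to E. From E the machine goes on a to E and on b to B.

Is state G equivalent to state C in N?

Reachable states from the start: {A,B,C,D,E,F,G,H}. Unreachable: {I} — drop them.
Initial partition by acceptance: {A,C,D,E,F,G,H} | {B}.
Split {A,C,D,E,F,G,H} by δ(·,a) → {C,D,E,F,G} and {A,H}.
Refine {C,D,E,F,G} on symbol b: members go to different blocks, giving {C,D} and {F,G} and {E}.
No further refinement is possible. Final partition (5 blocks): {C,D} | {B} | {A,H} | {F,G} | {E}.
G and C end up in different blocks, so they are distinguishable. For instance, the string 'ba' is accepted from only C.

No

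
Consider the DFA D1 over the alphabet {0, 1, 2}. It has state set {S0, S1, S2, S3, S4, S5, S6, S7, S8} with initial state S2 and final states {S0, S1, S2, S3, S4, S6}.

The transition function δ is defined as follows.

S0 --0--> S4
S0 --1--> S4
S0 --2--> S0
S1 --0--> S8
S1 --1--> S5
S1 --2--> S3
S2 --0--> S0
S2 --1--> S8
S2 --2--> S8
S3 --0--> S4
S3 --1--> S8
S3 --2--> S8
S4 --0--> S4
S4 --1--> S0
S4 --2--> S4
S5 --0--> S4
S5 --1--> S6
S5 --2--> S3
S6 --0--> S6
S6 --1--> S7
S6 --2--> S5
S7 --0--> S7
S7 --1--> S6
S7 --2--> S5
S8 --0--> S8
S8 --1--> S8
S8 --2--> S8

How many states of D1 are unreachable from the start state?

5

BFS from S2 reaches {S0, S2, S4, S8}; the 5 state(s) S1, S3, S5, S6, S7 are never visited.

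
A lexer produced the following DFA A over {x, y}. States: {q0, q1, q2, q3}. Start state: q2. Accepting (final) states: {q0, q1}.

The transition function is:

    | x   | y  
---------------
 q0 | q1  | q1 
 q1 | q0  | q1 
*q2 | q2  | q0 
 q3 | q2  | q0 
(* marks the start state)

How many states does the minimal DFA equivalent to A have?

2

First remove the unreachable states {q3}; 3 states remain.
Initial partition by acceptance: {q0,q1} | {q2}.
No further refinement is possible. Final partition (2 blocks): {q0,q1} | {q2}.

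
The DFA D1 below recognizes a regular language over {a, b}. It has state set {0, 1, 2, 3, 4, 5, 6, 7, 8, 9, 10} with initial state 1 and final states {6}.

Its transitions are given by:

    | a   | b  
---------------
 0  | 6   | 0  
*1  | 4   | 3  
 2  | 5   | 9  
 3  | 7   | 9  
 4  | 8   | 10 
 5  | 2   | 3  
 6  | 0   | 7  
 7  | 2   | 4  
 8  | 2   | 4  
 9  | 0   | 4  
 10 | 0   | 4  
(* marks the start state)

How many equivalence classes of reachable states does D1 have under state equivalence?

Every state is reachable, so we keep all 11.
P0 = {6} | {0,1,2,3,4,5,7,8,9,10}.
Refine {0,1,2,3,4,5,7,8,9,10} on symbol a: members go to different blocks, giving {1,2,3,4,5,7,8,9,10} and {0}.
Refine {1,2,3,4,5,7,8,9,10} on symbol a: members go to different blocks, giving {1,2,3,4,5,7,8} and {9,10}.
Refine {1,2,3,4,5,7,8} on symbol b: members go to different blocks, giving {1,5,7,8} and {2,3,4}.
No further refinement is possible. Final partition (5 blocks): {6} | {1,5,7,8} | {0} | {9,10} | {2,3,4}.

5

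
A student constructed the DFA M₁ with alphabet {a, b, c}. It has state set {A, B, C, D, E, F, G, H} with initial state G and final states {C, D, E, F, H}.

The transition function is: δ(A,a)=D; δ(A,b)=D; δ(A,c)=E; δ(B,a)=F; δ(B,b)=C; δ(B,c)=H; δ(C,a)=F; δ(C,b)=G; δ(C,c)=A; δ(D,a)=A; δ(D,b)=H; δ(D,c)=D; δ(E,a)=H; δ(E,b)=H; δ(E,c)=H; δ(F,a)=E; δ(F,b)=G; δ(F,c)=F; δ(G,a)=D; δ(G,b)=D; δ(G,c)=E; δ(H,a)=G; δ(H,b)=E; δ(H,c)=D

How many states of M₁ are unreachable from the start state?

BFS from G reaches {A, D, E, G, H}; the 3 state(s) B, C, F are never visited.

3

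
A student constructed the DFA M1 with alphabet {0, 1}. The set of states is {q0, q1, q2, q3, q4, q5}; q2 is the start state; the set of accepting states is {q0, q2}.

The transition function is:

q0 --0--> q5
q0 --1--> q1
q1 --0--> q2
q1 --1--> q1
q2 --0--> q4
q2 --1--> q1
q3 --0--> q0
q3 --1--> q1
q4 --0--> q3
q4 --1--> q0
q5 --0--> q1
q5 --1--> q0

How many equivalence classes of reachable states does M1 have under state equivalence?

Initial partition by acceptance: {q0,q2} | {q1,q3,q4,q5}.
Refine {q1,q3,q4,q5} on symbol 0: members go to different blocks, giving {q1,q3} and {q4,q5}.
Stable partition: {q0,q2} | {q1,q3} | {q4,q5} — 3 equivalence classes.

3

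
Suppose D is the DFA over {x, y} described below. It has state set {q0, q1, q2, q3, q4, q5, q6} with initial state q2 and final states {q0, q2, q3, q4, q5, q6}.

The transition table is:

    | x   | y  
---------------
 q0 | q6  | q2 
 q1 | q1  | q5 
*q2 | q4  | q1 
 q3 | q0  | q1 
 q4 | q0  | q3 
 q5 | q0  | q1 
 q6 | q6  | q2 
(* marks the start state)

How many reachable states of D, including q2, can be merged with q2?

Initial partition by acceptance: {q0,q2,q3,q4,q5,q6} | {q1}.
Refine {q0,q2,q3,q4,q5,q6} on symbol y: members go to different blocks, giving {q0,q4,q6} and {q2,q3,q5}.
Stable partition: {q0,q4,q6} | {q1} | {q2,q3,q5} — 3 equivalence classes.
The equivalence class containing q2 is {q2,q3,q5}, of size 3.

3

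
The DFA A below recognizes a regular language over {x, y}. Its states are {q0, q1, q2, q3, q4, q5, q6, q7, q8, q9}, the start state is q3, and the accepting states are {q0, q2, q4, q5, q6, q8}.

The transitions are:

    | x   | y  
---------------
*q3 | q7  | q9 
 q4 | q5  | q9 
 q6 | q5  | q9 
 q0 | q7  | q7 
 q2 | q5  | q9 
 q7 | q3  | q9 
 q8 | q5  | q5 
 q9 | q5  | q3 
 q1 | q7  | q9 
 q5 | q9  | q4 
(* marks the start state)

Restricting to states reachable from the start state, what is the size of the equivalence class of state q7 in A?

First remove the unreachable states {q0,q1,q2,q6,q8}; 5 states remain.
P0 = {q4,q5} | {q3,q7,q9}.
Refine {q4,q5} on symbol x: members go to different blocks, giving {q4} and {q5}.
Split {q3,q7,q9} by δ(·,x) → {q3,q7} and {q9}.
The partition is now stable with 4 blocks: {q4} | {q3,q7} | {q5} | {q9}.
State q7 belongs to the block {q3,q7}, which has 2 states.

2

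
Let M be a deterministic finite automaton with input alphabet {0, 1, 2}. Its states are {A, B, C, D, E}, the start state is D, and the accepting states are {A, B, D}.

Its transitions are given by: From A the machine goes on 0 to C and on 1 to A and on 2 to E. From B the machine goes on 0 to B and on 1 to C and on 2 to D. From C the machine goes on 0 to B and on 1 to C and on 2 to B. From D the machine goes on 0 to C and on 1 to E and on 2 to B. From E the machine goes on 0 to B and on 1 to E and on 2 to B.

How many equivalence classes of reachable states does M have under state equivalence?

3

First remove the unreachable states {A}; 4 states remain.
Start with accepting vs non-accepting: {B,D} | {C,E}.
Split {B,D} by δ(·,0) → {B} and {D}.
No further refinement is possible. Final partition (3 blocks): {B} | {C,E} | {D}.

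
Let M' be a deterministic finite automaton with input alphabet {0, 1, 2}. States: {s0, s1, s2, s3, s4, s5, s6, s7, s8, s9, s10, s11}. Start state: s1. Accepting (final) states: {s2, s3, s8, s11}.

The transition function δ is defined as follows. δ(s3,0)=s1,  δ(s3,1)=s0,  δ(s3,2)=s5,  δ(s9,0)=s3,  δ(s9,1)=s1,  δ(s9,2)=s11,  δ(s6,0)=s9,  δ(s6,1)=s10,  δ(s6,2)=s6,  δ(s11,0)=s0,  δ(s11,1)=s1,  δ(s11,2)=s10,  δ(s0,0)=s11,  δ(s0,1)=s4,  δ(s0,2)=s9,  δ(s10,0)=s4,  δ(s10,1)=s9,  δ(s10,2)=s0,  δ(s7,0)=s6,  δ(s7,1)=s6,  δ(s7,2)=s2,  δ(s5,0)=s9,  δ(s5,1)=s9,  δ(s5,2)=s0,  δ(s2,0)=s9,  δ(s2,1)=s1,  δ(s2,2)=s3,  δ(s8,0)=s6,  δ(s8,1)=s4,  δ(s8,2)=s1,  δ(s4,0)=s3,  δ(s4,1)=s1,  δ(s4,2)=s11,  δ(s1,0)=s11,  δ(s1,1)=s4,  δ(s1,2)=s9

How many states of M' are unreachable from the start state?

BFS from s1 reaches {s0, s1, s3, s4, s5, s9, s10, s11}; the 4 state(s) s2, s6, s7, s8 are never visited.

4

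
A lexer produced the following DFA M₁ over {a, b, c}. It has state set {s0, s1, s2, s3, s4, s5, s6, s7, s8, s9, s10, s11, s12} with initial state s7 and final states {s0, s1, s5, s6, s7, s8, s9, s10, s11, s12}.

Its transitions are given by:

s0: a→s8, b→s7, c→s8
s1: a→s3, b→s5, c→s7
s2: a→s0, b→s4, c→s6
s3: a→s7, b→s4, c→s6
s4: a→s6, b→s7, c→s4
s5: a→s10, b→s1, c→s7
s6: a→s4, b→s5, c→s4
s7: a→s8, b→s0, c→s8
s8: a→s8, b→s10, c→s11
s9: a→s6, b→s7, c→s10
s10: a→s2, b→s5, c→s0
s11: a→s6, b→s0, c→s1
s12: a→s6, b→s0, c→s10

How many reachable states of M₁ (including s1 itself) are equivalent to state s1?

Reachable states from the start: {s0,s1,s2,s3,s4,s5,s6,s7,s8,s10,s11}. Unreachable: {s9,s12} — drop them.
P0 = {s0,s1,s5,s6,s7,s8,s10,s11} | {s2,s3,s4}.
On input a, block {s0,s1,s5,s6,s7,s8,s10,s11} splits into {s0,s5,s7,s8,s11} and {s1,s6,s10}.
On input a, block {s0,s5,s7,s8,s11} splits into {s0,s7,s8} and {s5,s11}.
On input b, block {s0,s7,s8} splits into {s0,s7} and {s8}.
On input a, block {s2,s3,s4} splits into {s2,s3} and {s4}.
Refine {s1,s6,s10} on symbol a: members go to different blocks, giving {s1,s10} and {s6}.
Refine {s5,s11} on symbol a: members go to different blocks, giving {s5} and {s11}.
Stable partition: {s0,s7} | {s2,s3} | {s1,s10} | {s5} | {s8} | {s4} | {s6} | {s11} — 8 equivalence classes.
State s1 belongs to the block {s1,s10}, which has 2 states.

2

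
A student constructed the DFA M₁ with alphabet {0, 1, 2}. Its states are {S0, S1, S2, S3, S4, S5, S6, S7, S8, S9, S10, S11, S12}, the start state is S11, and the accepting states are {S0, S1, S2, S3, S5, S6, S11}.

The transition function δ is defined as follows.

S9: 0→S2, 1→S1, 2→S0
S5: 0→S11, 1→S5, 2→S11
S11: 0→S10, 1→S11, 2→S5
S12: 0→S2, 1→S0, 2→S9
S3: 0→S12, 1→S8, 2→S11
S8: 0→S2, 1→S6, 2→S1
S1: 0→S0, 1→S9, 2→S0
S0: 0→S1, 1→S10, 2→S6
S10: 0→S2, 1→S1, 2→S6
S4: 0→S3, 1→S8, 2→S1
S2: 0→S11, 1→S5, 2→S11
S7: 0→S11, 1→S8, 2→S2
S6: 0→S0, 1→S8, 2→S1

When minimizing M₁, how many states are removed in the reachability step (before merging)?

4

No path from S11 leads to S3, S4, S7, S12; the other 9 states are all reachable.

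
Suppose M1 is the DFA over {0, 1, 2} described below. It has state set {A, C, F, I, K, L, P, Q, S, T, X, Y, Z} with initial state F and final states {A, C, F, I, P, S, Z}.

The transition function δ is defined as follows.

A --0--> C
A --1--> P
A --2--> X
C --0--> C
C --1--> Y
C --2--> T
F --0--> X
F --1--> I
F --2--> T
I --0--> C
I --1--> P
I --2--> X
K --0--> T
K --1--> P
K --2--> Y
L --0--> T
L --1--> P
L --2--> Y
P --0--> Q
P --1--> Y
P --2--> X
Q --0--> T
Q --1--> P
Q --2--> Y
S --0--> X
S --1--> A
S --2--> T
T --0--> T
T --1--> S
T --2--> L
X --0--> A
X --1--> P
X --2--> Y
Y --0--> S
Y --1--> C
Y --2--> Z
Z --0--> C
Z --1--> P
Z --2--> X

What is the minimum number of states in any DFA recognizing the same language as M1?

8

Reachable states from the start: {A,C,F,I,L,P,Q,S,T,X,Y,Z}. Unreachable: {K} — drop them.
Initial partition by acceptance: {A,C,F,I,P,S,Z} | {L,Q,T,X,Y}.
On input 0, block {A,C,F,I,P,S,Z} splits into {A,C,I,Z} and {F,P,S}.
Refine {A,C,I,Z} on symbol 1: members go to different blocks, giving {A,I,Z} and {C}.
Refine {L,Q,T,X,Y} on symbol 0: members go to different blocks, giving {L,Q,T} and {Y} and {X}.
Refine {L,Q,T} on symbol 2: members go to different blocks, giving {L,Q} and {T}.
Refine {F,P,S} on symbol 0: members go to different blocks, giving {F,S} and {P}.
The partition is now stable with 8 blocks: {A,I,Z} | {L,Q} | {F,S} | {C} | {Y} | {X} | {T} | {P}.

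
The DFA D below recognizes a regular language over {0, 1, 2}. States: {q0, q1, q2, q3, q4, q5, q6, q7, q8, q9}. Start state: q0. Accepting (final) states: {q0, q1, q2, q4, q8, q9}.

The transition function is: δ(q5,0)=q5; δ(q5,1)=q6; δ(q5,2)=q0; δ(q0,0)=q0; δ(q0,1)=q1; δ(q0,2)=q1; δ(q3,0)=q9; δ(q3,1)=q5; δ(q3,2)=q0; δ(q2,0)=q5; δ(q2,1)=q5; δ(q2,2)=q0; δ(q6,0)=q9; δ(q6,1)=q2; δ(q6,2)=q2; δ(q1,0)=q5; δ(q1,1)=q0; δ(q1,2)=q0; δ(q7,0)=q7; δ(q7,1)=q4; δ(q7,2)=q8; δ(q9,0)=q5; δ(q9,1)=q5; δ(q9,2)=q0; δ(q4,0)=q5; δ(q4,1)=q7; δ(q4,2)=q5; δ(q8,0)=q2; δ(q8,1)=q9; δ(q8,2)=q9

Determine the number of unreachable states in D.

Starting at q0 and following transitions, the reachable set is {q0, q1, q2, q5, q6, q9}. That leaves q3, q4, q7, q8 unreachable — 4 in total.

4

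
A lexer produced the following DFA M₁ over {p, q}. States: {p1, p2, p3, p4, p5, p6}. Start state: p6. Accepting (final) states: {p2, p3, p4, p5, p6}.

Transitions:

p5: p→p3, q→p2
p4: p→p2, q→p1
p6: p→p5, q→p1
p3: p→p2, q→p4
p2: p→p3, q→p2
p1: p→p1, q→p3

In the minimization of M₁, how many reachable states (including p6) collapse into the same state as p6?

2

All states are reachable from the start state.
Initial partition by acceptance: {p2,p3,p4,p5,p6} | {p1}.
Refine {p2,p3,p4,p5,p6} on symbol q: members go to different blocks, giving {p2,p3,p5} and {p4,p6}.
Split {p2,p3,p5} by δ(·,q) → {p2,p5} and {p3}.
The partition is now stable with 4 blocks: {p2,p5} | {p1} | {p4,p6} | {p3}.
State p6 belongs to the block {p4,p6}, which has 2 states.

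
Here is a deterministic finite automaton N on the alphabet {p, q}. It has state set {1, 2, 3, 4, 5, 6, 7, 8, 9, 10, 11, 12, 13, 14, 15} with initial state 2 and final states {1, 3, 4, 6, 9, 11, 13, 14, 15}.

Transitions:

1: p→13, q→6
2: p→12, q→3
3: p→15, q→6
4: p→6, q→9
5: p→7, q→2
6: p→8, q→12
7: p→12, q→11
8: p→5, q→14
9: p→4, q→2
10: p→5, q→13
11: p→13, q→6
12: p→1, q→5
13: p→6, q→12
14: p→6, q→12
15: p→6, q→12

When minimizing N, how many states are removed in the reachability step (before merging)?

No path from 2 leads to 4, 9, 10; the other 12 states are all reachable.

3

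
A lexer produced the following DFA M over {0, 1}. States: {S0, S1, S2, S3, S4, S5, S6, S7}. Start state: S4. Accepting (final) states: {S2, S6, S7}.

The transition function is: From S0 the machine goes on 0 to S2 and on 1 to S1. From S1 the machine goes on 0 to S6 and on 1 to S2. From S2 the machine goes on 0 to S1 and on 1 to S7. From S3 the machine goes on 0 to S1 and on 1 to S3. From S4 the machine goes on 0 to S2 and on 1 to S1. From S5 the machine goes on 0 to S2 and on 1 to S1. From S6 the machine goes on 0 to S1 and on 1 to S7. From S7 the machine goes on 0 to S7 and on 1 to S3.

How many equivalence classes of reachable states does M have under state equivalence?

5

Reachable states from the start: {S1,S2,S3,S4,S6,S7}. Unreachable: {S0,S5} — drop them.
Initial partition by acceptance: {S2,S6,S7} | {S1,S3,S4}.
On input 0, block {S2,S6,S7} splits into {S2,S6} and {S7}.
On input 0, block {S1,S3,S4} splits into {S1,S4} and {S3}.
On input 1, block {S1,S4} splits into {S1} and {S4}.
No further refinement is possible. Final partition (5 blocks): {S2,S6} | {S1} | {S7} | {S3} | {S4}.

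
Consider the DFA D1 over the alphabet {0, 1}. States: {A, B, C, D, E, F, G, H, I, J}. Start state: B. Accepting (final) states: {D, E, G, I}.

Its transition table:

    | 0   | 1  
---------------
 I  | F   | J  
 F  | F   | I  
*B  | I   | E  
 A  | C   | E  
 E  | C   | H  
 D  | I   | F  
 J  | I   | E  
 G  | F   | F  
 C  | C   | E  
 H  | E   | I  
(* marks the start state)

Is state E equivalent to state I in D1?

States {A,D,G} cannot be reached from the start state, so discard them.
Initial partition by acceptance: {E,I} | {B,C,F,H,J}.
Refine {B,C,F,H,J} on symbol 0: members go to different blocks, giving {B,H,J} and {C,F}.
No further refinement is possible. Final partition (3 blocks): {E,I} | {B,H,J} | {C,F}.
E and I lie in the same block of the stable partition, so they are equivalent — no string distinguishes them.

Yes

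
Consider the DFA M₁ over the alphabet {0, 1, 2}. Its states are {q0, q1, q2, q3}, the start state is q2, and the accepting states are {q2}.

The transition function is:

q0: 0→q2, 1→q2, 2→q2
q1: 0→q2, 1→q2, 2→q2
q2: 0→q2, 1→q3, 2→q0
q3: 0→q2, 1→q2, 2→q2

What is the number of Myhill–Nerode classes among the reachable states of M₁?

States {q1} cannot be reached from the start state, so discard them.
P0 = {q2} | {q0,q3}.
The partition is now stable with 2 blocks: {q2} | {q0,q3}.

2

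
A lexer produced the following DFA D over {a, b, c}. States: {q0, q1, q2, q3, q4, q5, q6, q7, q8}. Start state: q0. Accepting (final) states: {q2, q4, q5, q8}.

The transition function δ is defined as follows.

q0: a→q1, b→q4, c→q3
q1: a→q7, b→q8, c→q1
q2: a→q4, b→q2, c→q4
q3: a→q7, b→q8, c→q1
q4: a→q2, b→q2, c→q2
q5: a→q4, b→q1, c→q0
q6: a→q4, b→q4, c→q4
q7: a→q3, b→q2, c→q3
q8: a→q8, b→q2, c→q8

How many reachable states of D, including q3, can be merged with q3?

First remove the unreachable states {q5,q6}; 7 states remain.
Start with accepting vs non-accepting: {q2,q4,q8} | {q0,q1,q3,q7}.
No further refinement is possible. Final partition (2 blocks): {q2,q4,q8} | {q0,q1,q3,q7}.
The equivalence class containing q3 is {q0,q1,q3,q7}, of size 4.

4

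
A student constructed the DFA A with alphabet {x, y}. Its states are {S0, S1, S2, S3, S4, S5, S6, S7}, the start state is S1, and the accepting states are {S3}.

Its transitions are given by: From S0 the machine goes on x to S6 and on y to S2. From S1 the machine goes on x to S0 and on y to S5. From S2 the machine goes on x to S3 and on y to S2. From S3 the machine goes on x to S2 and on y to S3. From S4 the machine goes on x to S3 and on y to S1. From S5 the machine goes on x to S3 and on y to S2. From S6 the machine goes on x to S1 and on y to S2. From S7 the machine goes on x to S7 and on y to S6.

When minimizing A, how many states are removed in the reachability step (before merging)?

Starting at S1 and following transitions, the reachable set is {S0, S1, S2, S3, S5, S6}. That leaves S4, S7 unreachable — 2 in total.

2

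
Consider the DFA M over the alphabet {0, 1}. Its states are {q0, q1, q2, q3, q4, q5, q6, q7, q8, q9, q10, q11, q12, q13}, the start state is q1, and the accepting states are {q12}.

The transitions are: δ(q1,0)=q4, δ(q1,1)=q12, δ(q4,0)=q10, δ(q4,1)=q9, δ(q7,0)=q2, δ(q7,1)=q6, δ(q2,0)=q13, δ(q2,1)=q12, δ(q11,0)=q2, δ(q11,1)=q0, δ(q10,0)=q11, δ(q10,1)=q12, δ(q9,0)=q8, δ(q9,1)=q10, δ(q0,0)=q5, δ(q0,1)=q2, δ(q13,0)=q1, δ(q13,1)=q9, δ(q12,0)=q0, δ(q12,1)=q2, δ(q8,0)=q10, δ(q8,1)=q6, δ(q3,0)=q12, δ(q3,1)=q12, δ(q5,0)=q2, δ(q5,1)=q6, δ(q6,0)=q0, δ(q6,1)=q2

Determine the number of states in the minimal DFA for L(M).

6

Reachable states from the start: {q0,q1,q2,q4,q5,q6,q8,q9,q10,q11,q12,q13}. Unreachable: {q3,q7} — drop them.
P0 = {q12} | {q0,q1,q2,q4,q5,q6,q8,q9,q10,q11,q13}.
Split {q0,q1,q2,q4,q5,q6,q8,q9,q10,q11,q13} by δ(·,1) → {q0,q4,q5,q6,q8,q9,q11,q13} and {q1,q2,q10}.
On input 0, block {q0,q4,q5,q6,q8,q9,q11,q13} splits into {q4,q5,q8,q11,q13} and {q0,q6,q9}.
Split {q0,q6,q9} by δ(·,0) → {q0,q9} and {q6}.
Refine {q4,q5,q8,q11,q13} on symbol 1: members go to different blocks, giving {q4,q11,q13} and {q5,q8}.
No further refinement is possible. Final partition (6 blocks): {q12} | {q4,q11,q13} | {q1,q2,q10} | {q0,q9} | {q6} | {q5,q8}.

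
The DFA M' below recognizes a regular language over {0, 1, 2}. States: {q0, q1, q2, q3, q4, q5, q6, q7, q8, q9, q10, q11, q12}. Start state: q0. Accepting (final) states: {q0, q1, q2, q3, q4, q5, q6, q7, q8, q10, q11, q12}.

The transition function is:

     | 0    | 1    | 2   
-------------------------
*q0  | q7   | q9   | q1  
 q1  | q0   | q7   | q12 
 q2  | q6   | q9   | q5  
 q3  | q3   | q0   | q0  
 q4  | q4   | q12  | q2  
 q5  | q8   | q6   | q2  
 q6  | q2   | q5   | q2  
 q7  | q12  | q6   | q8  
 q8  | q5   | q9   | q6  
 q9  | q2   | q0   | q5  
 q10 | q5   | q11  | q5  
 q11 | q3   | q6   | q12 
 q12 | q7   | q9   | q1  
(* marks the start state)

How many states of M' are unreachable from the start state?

BFS from q0 reaches {q0, q1, q2, q5, q6, q7, q8, q9, q12}; the 4 state(s) q3, q4, q10, q11 are never visited.

4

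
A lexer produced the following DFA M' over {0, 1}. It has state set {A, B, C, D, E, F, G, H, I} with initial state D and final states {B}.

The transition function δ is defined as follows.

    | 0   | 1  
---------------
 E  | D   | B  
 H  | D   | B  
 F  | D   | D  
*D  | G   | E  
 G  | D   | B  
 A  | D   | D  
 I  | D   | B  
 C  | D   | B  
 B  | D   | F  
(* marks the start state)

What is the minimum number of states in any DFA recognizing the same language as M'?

4

First remove the unreachable states {A,C,H,I}; 5 states remain.
P0 = {B} | {D,E,F,G}.
Split {D,E,F,G} by δ(·,1) → {D,F} and {E,G}.
On input 0, block {D,F} splits into {D} and {F}.
Stable partition: {B} | {D} | {E,G} | {F} — 4 equivalence classes.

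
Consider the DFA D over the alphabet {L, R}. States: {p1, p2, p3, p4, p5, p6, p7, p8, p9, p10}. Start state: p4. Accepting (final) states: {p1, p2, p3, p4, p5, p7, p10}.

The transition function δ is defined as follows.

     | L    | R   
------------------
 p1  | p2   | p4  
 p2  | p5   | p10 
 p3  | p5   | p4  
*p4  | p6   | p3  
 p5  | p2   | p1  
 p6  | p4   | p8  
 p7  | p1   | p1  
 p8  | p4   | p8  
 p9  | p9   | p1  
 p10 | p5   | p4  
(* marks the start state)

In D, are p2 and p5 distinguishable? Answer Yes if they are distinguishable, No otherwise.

First remove the unreachable states {p7,p9}; 8 states remain.
Initial partition by acceptance: {p1,p2,p3,p4,p5,p10} | {p6,p8}.
Refine {p1,p2,p3,p4,p5,p10} on symbol L: members go to different blocks, giving {p1,p2,p3,p5,p10} and {p4}.
On input R, block {p1,p2,p3,p5,p10} splits into {p1,p3,p10} and {p2,p5}.
No further refinement is possible. Final partition (4 blocks): {p1,p3,p10} | {p6,p8} | {p4} | {p2,p5}.
p2 and p5 lie in the same block of the stable partition, so they are equivalent — no string distinguishes them.

No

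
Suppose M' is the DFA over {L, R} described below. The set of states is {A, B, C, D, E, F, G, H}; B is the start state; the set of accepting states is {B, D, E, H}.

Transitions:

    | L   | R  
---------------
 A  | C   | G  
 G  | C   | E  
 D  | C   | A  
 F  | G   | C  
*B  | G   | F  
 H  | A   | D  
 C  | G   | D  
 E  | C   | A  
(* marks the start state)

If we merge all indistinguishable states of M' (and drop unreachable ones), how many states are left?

First remove the unreachable states {H}; 7 states remain.
Initial partition by acceptance: {B,D,E} | {A,C,F,G}.
Split {A,C,F,G} by δ(·,R) → {A,F} and {C,G}.
Stable partition: {B,D,E} | {A,F} | {C,G} — 3 equivalence classes.

3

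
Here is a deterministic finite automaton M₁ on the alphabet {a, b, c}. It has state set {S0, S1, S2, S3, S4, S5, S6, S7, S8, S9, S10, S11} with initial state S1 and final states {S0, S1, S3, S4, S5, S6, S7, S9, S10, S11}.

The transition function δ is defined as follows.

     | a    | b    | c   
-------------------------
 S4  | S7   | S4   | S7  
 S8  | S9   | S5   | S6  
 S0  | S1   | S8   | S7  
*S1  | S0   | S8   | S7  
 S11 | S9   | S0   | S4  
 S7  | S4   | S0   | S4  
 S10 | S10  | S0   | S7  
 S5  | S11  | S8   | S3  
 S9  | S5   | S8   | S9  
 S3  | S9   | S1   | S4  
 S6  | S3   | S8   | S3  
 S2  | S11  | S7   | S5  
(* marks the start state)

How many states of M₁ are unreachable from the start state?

2

No path from S1 leads to S2, S10; the other 10 states are all reachable.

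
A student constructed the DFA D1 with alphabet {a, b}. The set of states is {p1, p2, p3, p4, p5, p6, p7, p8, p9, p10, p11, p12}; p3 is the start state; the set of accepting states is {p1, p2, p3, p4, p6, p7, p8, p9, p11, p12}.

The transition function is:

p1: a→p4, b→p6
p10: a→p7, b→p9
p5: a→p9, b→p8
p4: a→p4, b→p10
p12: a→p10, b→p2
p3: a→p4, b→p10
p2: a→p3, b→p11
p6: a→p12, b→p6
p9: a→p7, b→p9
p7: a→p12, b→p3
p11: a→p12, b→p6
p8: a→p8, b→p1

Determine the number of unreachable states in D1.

3

Starting at p3 and following transitions, the reachable set is {p2, p3, p4, p6, p7, p9, p10, p11, p12}. That leaves p1, p5, p8 unreachable — 3 in total.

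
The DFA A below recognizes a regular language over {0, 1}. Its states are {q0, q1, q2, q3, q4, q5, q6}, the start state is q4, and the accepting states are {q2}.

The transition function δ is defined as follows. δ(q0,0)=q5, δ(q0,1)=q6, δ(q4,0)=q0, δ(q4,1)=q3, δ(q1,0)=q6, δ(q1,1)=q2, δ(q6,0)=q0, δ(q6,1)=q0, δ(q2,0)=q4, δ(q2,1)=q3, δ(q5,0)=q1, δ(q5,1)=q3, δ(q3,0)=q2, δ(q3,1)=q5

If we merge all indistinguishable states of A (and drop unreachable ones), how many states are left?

Every state is reachable, so we keep all 7.
Start with accepting vs non-accepting: {q2} | {q0,q1,q3,q4,q5,q6}.
Split {q0,q1,q3,q4,q5,q6} by δ(·,0) → {q0,q1,q4,q5,q6} and {q3}.
On input 1, block {q0,q1,q4,q5,q6} splits into {q0,q6} and {q4,q5} and {q1}.
On input 0, block {q0,q6} splits into {q0} and {q6}.
On input 0, block {q4,q5} splits into {q4} and {q5}.
The partition is now stable with 7 blocks: {q2} | {q0} | {q3} | {q4} | {q1} | {q6} | {q5}.

7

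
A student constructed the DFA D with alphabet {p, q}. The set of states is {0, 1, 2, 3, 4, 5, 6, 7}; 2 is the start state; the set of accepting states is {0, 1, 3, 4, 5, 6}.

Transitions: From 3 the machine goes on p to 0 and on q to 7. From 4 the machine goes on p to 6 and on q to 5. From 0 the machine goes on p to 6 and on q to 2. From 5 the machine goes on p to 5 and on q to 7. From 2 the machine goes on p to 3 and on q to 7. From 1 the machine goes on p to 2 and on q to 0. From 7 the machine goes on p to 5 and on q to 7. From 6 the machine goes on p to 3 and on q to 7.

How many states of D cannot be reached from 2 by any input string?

BFS from 2 reaches {0, 2, 3, 5, 6, 7}; the 2 state(s) 1, 4 are never visited.

2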